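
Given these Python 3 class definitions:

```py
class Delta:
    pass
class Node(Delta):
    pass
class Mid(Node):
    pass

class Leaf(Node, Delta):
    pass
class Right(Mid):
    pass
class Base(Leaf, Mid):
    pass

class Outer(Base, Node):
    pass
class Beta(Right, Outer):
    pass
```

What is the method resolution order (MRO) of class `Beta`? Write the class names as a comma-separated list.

L[Beta] = Beta + merge(L[Right], L[Outer], [Right Outer])
  take Right:  [Right Mid Node Delta object] + [Outer Base Leaf Mid Node Delta object] + [Right Outer]
  take Outer:  [Mid Node Delta object] + [Outer Base Leaf Mid Node Delta object] + [Outer]
  take Base:  [Mid Node Delta object] + [Base Leaf Mid Node Delta object]
  take Leaf:  [Mid Node Delta object] + [Leaf Mid Node Delta object]
  take Mid:  [Mid Node Delta object] + [Mid Node Delta object]
  take Node:  [Node Delta object] + [Node Delta object]
  take Delta:  [Delta object] + [Delta object]
  take object:  [object] + [object]

Beta, Right, Outer, Base, Leaf, Mid, Node, Delta, object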